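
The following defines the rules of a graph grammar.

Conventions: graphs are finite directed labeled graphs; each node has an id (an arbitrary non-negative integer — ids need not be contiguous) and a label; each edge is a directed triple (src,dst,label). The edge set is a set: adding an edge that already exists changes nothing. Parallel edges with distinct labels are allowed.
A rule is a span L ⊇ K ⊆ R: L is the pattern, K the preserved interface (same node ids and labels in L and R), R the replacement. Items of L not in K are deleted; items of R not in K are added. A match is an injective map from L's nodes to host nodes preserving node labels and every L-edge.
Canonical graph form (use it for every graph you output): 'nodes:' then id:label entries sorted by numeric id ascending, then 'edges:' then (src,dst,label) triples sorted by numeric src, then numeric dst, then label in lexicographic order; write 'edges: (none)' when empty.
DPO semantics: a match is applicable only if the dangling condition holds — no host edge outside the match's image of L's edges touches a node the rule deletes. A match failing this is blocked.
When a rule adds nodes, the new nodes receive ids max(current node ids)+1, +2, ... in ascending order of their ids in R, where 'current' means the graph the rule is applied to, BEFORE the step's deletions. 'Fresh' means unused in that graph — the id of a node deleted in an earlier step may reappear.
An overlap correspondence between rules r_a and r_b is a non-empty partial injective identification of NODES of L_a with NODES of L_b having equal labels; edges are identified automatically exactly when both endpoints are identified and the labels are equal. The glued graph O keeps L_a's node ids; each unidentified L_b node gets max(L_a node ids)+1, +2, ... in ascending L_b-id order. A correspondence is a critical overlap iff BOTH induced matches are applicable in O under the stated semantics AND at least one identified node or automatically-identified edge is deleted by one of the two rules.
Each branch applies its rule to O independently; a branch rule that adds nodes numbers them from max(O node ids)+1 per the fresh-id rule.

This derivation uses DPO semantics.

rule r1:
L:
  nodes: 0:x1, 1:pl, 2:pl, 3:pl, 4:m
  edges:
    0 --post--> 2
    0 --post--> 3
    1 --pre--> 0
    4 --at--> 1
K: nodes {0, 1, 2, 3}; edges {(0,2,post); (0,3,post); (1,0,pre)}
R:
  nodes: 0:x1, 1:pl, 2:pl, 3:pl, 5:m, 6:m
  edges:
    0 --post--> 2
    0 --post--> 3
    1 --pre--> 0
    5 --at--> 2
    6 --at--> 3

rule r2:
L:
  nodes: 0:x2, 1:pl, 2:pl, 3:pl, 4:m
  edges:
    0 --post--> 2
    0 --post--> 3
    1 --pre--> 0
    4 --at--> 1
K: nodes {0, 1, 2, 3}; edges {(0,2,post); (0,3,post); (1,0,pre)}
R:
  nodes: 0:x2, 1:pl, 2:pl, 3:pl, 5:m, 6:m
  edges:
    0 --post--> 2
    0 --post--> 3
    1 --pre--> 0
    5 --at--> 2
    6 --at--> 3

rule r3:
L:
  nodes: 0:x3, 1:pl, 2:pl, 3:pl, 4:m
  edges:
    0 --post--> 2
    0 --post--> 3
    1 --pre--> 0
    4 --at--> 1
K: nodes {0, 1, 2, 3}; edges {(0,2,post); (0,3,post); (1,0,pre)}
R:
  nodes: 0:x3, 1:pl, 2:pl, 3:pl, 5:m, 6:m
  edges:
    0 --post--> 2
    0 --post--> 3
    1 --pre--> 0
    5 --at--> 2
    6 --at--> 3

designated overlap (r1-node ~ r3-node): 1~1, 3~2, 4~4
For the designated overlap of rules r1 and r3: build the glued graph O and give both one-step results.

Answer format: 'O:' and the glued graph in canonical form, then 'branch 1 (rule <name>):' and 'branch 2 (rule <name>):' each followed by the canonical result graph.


O:
nodes: 0:x1, 1:pl, 2:pl, 3:pl, 4:m, 5:x3, 6:pl
edges: (0,2,post); (0,3,post); (1,0,pre); (1,5,pre); (4,1,at); (5,3,post); (5,6,post)
branch 1 (rule r1):
nodes: 0:x1, 1:pl, 2:pl, 3:pl, 5:x3, 6:pl, 7:m, 8:m
edges: (0,2,post); (0,3,post); (1,0,pre); (1,5,pre); (5,3,post); (5,6,post); (7,2,at); (8,3,at)
branch 2 (rule r3):
nodes: 0:x1, 1:pl, 2:pl, 3:pl, 5:x3, 6:pl, 7:m, 8:m
edges: (0,2,post); (0,3,post); (1,0,pre); (1,5,pre); (5,3,post); (5,6,post); (7,3,at); (8,6,at)


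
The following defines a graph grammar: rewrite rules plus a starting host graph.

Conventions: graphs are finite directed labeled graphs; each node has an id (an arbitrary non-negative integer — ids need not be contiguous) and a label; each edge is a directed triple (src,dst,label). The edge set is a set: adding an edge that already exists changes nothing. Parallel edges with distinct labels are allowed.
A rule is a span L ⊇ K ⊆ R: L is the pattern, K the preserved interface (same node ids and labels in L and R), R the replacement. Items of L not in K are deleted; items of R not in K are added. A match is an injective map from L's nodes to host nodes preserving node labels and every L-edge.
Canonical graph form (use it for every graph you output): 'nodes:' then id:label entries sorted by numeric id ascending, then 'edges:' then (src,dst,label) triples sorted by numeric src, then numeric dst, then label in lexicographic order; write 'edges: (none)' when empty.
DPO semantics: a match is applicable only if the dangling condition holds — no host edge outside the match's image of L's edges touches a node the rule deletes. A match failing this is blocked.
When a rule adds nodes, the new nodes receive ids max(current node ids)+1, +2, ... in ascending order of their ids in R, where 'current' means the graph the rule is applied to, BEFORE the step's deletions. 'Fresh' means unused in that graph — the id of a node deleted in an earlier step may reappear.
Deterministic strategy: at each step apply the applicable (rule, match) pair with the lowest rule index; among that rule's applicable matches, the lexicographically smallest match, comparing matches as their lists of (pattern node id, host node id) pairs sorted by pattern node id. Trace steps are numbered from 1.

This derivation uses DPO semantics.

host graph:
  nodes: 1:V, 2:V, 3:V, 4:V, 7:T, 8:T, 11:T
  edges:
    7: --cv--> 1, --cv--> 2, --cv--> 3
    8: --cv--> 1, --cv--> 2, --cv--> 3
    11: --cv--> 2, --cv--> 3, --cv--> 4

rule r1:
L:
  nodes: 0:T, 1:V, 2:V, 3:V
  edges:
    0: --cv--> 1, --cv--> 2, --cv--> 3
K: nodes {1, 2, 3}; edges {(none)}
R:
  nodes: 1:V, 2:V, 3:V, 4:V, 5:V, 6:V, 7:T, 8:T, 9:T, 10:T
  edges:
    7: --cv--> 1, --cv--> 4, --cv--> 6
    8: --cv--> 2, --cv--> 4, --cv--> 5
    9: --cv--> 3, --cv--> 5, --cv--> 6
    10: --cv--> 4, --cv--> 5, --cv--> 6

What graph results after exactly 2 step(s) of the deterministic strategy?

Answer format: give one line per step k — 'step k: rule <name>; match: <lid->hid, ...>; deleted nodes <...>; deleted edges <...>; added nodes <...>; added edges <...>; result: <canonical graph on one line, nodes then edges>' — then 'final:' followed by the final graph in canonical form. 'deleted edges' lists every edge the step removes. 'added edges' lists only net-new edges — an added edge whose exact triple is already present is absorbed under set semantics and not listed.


step 1: rule r1; match: 0->7, 1->1, 2->2, 3->3; deleted nodes 7; deleted edges (7,1,cv); (7,2,cv); (7,3,cv); added nodes 12, 13, 14, 15, 16, 17, 18; added edges (15,1,cv); (15,12,cv); (15,14,cv); (16,2,cv); (16,12,cv); (16,13,cv); (17,3,cv); (17,13,cv); (17,14,cv); (18,12,cv); (18,13,cv); (18,14,cv); result: nodes: 1:V, 2:V, 3:V, 4:V, 8:T, 11:T, 12:V, 13:V, 14:V, 15:T, 16:T, 17:T, 18:T edges: (8,1,cv); (8,2,cv); (8,3,cv); (11,2,cv); (11,3,cv); (11,4,cv); (15,1,cv); (15,12,cv); (15,14,cv); (16,2,cv); (16,12,cv); (16,13,cv); (17,3,cv); (17,13,cv); (17,14,cv); (18,12,cv); (18,13,cv); (18,14,cv)
step 2: rule r1; match: 0->8, 1->1, 2->2, 3->3; deleted nodes 8; deleted edges (8,1,cv); (8,2,cv); (8,3,cv); added nodes 19, 20, 21, 22, 23, 24, 25; added edges (22,1,cv); (22,19,cv); (22,21,cv); (23,2,cv); (23,19,cv); (23,20,cv); (24,3,cv); (24,20,cv); (24,21,cv); (25,19,cv); (25,20,cv); (25,21,cv); result: nodes: 1:V, 2:V, 3:V, 4:V, 11:T, 12:V, 13:V, 14:V, 15:T, 16:T, 17:T, 18:T, 19:V, 20:V, 21:V, 22:T, 23:T, 24:T, 25:T edges: (11,2,cv); (11,3,cv); (11,4,cv); (15,1,cv); (15,12,cv); (15,14,cv); (16,2,cv); (16,12,cv); (16,13,cv); (17,3,cv); (17,13,cv); (17,14,cv); (18,12,cv); (18,13,cv); (18,14,cv); (22,1,cv); (22,19,cv); (22,21,cv); (23,2,cv); (23,19,cv); (23,20,cv); (24,3,cv); (24,20,cv); (24,21,cv); (25,19,cv); (25,20,cv); (25,21,cv)
final:
nodes: 1:V, 2:V, 3:V, 4:V, 11:T, 12:V, 13:V, 14:V, 15:T, 16:T, 17:T, 18:T, 19:V, 20:V, 21:V, 22:T, 23:T, 24:T, 25:T
edges: (11,2,cv); (11,3,cv); (11,4,cv); (15,1,cv); (15,12,cv); (15,14,cv); (16,2,cv); (16,12,cv); (16,13,cv); (17,3,cv); (17,13,cv); (17,14,cv); (18,12,cv); (18,13,cv); (18,14,cv); (22,1,cv); (22,19,cv); (22,21,cv); (23,2,cv); (23,19,cv); (23,20,cv); (24,3,cv); (24,20,cv); (24,21,cv); (25,19,cv); (25,20,cv); (25,21,cv)


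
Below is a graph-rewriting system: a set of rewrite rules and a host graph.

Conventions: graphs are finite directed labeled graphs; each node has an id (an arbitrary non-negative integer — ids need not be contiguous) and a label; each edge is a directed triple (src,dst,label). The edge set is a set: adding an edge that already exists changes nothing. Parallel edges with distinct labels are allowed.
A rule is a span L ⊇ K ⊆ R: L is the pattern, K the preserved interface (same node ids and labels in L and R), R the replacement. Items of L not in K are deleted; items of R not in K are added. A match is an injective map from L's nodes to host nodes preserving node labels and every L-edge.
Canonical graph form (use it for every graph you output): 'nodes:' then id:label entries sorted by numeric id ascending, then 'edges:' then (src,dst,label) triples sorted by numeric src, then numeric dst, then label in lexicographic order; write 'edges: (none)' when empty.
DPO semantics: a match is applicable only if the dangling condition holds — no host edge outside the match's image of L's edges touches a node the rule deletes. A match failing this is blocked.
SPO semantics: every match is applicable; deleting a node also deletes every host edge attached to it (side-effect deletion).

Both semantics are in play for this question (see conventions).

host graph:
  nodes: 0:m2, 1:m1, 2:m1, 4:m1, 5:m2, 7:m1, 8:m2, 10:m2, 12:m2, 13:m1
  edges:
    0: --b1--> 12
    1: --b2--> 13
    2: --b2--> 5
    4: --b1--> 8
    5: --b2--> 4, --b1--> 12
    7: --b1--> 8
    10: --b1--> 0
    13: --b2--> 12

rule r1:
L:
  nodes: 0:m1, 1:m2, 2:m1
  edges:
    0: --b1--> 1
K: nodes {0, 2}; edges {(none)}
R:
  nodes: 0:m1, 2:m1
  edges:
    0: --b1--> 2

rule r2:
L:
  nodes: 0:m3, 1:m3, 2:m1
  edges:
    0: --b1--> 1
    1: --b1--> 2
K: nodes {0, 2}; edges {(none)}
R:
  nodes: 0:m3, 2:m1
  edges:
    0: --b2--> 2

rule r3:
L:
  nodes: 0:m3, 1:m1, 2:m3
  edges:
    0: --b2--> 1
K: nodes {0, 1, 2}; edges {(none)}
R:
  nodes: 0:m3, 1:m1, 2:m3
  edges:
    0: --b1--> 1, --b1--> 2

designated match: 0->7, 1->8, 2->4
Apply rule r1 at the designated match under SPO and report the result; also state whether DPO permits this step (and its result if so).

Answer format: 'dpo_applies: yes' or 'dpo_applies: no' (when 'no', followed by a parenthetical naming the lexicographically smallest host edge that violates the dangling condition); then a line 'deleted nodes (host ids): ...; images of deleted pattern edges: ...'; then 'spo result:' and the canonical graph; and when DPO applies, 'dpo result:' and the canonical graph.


dpo_applies: no
(the rule deletes node 8, which keeps host edge (4,8,b1) outside the match image — the dangling condition fails, DPO blocks; SPO proceeds and side-deletes such edges)
deleted nodes (host ids): 8; images of deleted pattern edges: (7,8,b1)
spo result:
nodes: 0:m2, 1:m1, 2:m1, 4:m1, 5:m2, 7:m1, 10:m2, 12:m2, 13:m1
edges: (0,12,b1); (1,13,b2); (2,5,b2); (5,4,b2); (5,12,b1); (7,4,b1); (10,0,b1); (13,12,b2)


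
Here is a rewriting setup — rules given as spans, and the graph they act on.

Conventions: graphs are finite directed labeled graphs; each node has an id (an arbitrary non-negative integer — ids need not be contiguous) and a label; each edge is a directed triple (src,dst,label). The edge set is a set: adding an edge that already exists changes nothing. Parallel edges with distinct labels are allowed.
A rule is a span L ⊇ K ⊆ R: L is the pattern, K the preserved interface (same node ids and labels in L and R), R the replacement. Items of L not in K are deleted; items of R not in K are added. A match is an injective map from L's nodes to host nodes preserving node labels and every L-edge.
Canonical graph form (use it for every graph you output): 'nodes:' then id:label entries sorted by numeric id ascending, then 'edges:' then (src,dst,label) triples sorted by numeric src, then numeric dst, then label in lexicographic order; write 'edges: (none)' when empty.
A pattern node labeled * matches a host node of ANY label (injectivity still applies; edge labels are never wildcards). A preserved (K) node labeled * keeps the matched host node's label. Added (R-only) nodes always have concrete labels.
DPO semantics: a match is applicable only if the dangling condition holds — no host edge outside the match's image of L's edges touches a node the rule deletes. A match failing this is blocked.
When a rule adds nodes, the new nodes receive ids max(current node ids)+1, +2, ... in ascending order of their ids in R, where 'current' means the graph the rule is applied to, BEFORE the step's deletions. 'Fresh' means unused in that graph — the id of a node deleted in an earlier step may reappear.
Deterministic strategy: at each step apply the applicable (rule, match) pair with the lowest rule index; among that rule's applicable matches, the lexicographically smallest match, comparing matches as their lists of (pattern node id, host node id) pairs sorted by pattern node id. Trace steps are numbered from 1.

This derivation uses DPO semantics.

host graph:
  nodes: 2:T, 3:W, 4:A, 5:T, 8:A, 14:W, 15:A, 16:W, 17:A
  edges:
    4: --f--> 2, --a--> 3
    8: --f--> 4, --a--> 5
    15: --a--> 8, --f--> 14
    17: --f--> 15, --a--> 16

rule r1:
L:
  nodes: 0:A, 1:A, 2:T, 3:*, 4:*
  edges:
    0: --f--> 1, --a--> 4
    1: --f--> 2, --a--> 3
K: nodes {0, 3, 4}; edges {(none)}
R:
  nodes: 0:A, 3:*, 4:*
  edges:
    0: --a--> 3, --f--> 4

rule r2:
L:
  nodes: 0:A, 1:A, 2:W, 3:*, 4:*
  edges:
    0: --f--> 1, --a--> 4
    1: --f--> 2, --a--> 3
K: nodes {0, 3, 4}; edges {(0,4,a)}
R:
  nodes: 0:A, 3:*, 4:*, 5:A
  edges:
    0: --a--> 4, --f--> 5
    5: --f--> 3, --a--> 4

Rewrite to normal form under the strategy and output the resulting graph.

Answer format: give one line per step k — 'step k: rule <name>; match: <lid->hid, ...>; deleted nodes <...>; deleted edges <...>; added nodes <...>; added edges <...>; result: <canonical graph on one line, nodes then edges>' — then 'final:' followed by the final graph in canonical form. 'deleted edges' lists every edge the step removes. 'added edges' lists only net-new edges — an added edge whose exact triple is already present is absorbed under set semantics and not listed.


step 1: rule r1; match: 0->8, 1->4, 2->2, 3->3, 4->5; deleted nodes 2, 4; deleted edges (4,2,f); (4,3,a); (8,4,f); (8,5,a); added nodes (none); added edges (8,3,a); (8,5,f); result: nodes: 3:W, 5:T, 8:A, 14:W, 15:A, 16:W, 17:A edges: (8,3,a); (8,5,f); (15,8,a); (15,14,f); (17,15,f); (17,16,a)
step 2: rule r2; match: 0->17, 1->15, 2->14, 3->8, 4->16; deleted nodes 14, 15; deleted edges (15,8,a); (15,14,f); (17,15,f); added nodes 18; added edges (17,18,f); (18,8,f); (18,16,a); result: nodes: 3:W, 5:T, 8:A, 16:W, 17:A, 18:A edges: (8,3,a); (8,5,f); (17,16,a); (17,18,f); (18,8,f); (18,16,a)
step 3: rule r1; match: 0->18, 1->8, 2->5, 3->3, 4->16; deleted nodes 5, 8; deleted edges (8,3,a); (8,5,f); (18,8,f); (18,16,a); added nodes (none); added edges (18,3,a); (18,16,f); result: nodes: 3:W, 16:W, 17:A, 18:A edges: (17,16,a); (17,18,f); (18,3,a); (18,16,f)
final:
nodes: 3:W, 16:W, 17:A, 18:A
edges: (17,16,a); (17,18,f); (18,3,a); (18,16,f)


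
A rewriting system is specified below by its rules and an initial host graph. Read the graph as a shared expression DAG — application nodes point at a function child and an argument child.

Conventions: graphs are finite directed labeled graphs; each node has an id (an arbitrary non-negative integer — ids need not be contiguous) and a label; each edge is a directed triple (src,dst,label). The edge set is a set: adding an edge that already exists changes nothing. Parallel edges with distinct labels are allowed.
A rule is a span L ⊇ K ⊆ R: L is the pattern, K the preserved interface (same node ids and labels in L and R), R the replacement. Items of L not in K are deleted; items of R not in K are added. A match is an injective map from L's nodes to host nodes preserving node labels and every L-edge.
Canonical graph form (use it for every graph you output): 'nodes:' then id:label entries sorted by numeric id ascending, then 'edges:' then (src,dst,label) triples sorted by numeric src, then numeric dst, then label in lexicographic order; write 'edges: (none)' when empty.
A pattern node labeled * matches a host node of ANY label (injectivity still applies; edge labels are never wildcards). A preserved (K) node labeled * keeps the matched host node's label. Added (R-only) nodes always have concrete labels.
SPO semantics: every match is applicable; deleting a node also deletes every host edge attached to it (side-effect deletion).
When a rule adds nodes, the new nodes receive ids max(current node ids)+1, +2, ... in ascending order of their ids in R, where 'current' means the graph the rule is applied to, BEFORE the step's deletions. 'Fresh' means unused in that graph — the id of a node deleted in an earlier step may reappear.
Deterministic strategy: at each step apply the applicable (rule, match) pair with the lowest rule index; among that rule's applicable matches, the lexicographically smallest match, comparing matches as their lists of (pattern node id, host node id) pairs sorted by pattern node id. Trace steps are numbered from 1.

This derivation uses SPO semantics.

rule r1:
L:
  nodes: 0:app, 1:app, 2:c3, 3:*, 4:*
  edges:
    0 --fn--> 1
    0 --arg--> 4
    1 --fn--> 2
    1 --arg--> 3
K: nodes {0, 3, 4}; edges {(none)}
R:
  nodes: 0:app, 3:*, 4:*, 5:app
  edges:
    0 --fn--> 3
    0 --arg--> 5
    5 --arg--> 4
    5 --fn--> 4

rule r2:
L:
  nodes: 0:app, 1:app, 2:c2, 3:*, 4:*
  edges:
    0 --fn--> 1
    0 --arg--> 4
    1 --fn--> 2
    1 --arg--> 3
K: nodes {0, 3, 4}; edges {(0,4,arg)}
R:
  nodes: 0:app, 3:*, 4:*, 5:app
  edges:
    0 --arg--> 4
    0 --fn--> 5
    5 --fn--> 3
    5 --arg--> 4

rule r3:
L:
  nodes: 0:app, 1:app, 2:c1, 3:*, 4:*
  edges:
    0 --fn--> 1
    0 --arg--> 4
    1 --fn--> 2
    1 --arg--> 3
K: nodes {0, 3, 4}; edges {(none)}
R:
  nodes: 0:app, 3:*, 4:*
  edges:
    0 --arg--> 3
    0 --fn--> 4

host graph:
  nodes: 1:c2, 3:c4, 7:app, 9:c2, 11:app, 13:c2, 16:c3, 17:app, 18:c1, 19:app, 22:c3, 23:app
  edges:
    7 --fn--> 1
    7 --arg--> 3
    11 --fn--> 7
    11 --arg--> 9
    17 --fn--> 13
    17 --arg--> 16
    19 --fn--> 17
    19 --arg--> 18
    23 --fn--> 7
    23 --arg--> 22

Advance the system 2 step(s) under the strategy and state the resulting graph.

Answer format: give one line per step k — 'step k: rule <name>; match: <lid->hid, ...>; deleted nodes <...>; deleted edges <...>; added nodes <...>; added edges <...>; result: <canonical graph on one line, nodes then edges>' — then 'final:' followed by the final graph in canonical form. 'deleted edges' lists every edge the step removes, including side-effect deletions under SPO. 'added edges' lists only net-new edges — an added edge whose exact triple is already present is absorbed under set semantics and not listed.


step 1: rule r2; match: 0->11, 1->7, 2->1, 3->3, 4->9; deleted nodes 1, 7; deleted edges (7,1,fn); (7,3,arg); (11,7,fn); (23,7,fn); added nodes 24; added edges (11,24,fn); (24,3,fn); (24,9,arg); result: nodes: 3:c4, 9:c2, 11:app, 13:c2, 16:c3, 17:app, 18:c1, 19:app, 22:c3, 23:app, 24:app edges: (11,9,arg); (11,24,fn); (17,13,fn); (17,16,arg); (19,17,fn); (19,18,arg); (23,22,arg); (24,3,fn); (24,9,arg)
step 2: rule r2; match: 0->19, 1->17, 2->13, 3->16, 4->18; deleted nodes 13, 17; deleted edges (17,13,fn); (17,16,arg); (19,17,fn); added nodes 25; added edges (19,25,fn); (25,16,fn); (25,18,arg); result: nodes: 3:c4, 9:c2, 11:app, 16:c3, 18:c1, 19:app, 22:c3, 23:app, 24:app, 25:app edges: (11,9,arg); (11,24,fn); (19,18,arg); (19,25,fn); (23,22,arg); (24,3,fn); (24,9,arg); (25,16,fn); (25,18,arg)
final:
nodes: 3:c4, 9:c2, 11:app, 16:c3, 18:c1, 19:app, 22:c3, 23:app, 24:app, 25:app
edges: (11,9,arg); (11,24,fn); (19,18,arg); (19,25,fn); (23,22,arg); (24,3,fn); (24,9,arg); (25,16,fn); (25,18,arg)


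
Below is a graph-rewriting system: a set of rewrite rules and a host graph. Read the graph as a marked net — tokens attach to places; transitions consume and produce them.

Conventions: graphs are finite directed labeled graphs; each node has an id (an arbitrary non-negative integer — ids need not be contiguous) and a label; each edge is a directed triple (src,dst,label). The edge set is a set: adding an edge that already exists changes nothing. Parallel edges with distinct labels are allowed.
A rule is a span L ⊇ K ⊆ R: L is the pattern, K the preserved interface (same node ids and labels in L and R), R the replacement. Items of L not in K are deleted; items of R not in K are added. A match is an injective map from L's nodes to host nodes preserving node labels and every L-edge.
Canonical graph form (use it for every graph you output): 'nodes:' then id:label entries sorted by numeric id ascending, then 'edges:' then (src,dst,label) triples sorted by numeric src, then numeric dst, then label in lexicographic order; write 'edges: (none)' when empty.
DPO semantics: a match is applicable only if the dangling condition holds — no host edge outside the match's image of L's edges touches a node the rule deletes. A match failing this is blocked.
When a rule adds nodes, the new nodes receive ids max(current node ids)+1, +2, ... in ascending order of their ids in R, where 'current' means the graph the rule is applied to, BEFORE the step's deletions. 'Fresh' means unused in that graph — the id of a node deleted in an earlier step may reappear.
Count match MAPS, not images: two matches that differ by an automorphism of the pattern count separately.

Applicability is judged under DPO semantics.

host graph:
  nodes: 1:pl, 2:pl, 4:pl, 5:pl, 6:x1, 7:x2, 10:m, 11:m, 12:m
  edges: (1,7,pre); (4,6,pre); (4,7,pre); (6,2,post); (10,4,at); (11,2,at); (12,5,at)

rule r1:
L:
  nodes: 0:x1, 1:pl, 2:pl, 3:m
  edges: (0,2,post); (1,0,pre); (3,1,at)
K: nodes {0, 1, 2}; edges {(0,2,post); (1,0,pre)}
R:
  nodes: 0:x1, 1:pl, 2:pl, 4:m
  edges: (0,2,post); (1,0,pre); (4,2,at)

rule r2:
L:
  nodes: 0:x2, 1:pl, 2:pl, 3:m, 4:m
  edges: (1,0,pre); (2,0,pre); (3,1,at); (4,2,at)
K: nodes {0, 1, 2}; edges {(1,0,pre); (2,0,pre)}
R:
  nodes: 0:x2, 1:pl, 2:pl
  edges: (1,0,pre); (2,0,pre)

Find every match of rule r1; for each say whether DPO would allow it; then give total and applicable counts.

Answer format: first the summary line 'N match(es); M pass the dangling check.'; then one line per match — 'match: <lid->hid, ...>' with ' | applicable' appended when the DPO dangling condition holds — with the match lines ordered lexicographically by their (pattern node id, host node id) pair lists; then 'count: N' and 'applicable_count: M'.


1 match(es); 1 pass the dangling check.
match: 0->6, 1->4, 2->2, 3->10 | applicable
count: 1
applicable_count: 1


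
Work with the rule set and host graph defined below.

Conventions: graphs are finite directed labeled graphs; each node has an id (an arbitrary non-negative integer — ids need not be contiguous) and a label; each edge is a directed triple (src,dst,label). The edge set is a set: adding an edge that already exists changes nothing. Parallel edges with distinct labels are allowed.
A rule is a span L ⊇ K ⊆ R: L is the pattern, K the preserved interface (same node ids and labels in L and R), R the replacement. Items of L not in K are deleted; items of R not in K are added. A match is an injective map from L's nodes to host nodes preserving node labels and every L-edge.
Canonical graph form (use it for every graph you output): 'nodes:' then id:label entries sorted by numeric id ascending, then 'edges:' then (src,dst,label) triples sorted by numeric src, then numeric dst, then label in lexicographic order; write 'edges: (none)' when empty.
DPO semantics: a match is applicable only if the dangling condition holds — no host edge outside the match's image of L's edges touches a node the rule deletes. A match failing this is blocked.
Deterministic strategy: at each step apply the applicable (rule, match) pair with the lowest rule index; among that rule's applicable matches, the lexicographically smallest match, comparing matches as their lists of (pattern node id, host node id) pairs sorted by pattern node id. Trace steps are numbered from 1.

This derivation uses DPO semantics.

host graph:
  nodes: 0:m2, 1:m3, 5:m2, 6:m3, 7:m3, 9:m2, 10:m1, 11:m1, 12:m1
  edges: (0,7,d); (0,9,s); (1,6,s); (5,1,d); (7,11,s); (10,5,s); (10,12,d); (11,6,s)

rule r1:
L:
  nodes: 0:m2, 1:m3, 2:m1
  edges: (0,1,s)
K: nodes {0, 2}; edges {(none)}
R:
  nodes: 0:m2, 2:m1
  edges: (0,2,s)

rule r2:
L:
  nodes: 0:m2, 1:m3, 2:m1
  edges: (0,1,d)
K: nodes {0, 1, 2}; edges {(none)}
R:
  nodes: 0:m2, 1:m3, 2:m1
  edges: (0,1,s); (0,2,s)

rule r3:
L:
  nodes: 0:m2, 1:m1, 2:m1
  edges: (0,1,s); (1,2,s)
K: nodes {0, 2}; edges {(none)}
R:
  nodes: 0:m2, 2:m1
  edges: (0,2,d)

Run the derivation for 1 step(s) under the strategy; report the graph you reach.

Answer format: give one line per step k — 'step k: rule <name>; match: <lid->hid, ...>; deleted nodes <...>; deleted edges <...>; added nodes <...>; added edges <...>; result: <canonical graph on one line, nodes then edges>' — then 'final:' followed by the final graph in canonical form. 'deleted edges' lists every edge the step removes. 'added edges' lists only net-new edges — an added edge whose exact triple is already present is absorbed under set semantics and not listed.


step 1: rule r2; match: 0->0, 1->7, 2->10; deleted nodes (none); deleted edges (0,7,d); added nodes (none); added edges (0,7,s); (0,10,s); result: nodes: 0:m2, 1:m3, 5:m2, 6:m3, 7:m3, 9:m2, 10:m1, 11:m1, 12:m1 edges: (0,7,s); (0,9,s); (0,10,s); (1,6,s); (5,1,d); (7,11,s); (10,5,s); (10,12,d); (11,6,s)
final:
nodes: 0:m2, 1:m3, 5:m2, 6:m3, 7:m3, 9:m2, 10:m1, 11:m1, 12:m1
edges: (0,7,s); (0,9,s); (0,10,s); (1,6,s); (5,1,d); (7,11,s); (10,5,s); (10,12,d); (11,6,s)


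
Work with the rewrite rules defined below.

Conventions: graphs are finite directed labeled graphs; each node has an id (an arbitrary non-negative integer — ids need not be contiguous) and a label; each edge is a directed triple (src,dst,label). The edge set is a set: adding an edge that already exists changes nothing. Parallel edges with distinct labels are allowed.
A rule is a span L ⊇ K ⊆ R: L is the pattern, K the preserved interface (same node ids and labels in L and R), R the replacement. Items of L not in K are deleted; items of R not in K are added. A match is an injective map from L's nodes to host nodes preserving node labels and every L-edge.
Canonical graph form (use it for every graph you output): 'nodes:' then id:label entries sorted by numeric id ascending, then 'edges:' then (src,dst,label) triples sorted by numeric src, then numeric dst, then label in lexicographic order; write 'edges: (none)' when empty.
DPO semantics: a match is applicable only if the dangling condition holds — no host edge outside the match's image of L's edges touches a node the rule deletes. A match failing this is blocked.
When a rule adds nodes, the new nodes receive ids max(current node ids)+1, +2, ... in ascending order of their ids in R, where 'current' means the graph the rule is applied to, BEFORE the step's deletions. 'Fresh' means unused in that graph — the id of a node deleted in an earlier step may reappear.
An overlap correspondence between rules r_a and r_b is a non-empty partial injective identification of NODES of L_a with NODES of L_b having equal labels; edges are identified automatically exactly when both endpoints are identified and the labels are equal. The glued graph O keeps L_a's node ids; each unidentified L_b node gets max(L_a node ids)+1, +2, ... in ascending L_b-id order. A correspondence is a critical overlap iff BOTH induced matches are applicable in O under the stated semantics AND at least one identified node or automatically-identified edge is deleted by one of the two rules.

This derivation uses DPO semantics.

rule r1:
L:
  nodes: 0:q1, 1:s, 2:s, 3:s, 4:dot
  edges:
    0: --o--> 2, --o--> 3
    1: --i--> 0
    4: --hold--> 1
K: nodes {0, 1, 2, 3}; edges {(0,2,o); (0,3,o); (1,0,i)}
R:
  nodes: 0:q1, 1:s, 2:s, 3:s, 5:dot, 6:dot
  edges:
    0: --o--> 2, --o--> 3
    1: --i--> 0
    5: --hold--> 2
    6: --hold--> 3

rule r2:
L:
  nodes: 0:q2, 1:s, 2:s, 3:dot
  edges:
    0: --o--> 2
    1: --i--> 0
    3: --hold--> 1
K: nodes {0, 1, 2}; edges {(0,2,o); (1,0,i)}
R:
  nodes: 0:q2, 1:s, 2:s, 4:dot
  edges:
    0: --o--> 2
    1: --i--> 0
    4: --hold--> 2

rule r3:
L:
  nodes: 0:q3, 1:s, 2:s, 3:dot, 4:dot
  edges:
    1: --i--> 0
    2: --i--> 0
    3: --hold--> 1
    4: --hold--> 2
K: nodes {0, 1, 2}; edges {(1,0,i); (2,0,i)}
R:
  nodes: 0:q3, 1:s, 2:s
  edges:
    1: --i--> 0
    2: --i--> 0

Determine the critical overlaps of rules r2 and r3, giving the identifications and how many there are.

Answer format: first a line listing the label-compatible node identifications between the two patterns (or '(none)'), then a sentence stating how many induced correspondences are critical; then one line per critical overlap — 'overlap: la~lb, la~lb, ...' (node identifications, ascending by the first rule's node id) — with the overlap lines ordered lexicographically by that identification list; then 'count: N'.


label-compatible node identifications between L(r2) and L(r3): 1~1, 1~2, 2~1, 2~2, 3~3, 3~4
4 of the induced correspondences are critical overlaps of r2 and r3.
overlap: 1~1, 2~2, 3~3
overlap: 1~1, 3~3
overlap: 1~2, 2~1, 3~4
overlap: 1~2, 3~4
count: 4


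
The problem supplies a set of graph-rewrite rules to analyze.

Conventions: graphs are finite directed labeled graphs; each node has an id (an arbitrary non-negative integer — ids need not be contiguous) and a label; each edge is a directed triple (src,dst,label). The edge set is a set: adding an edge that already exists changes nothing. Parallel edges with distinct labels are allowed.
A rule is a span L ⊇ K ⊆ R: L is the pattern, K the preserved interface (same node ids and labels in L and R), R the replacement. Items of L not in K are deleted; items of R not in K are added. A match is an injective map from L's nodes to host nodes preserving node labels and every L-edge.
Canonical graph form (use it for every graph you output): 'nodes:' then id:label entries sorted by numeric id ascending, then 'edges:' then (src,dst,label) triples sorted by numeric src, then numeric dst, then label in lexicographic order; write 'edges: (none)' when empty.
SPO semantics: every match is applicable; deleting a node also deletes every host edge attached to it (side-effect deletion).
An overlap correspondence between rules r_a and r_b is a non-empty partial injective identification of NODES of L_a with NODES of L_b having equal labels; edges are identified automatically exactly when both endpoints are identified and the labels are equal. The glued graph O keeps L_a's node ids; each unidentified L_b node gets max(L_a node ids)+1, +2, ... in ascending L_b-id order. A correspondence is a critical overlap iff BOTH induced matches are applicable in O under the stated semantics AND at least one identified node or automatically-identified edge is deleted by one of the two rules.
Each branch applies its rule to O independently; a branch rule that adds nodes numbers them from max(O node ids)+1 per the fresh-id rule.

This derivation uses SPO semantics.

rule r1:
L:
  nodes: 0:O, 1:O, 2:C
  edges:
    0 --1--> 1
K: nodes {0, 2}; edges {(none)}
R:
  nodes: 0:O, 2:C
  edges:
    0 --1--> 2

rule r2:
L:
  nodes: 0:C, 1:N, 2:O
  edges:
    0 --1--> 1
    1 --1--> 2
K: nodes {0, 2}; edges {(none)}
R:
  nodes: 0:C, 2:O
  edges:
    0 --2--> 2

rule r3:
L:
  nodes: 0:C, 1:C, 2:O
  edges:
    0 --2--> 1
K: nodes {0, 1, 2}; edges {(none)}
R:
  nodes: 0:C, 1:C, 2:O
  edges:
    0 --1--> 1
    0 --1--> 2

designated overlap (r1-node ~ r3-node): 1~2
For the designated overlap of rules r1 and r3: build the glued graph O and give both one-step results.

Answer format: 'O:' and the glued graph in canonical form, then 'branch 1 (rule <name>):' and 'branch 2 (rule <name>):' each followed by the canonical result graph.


O:
nodes: 0:O, 1:O, 2:C, 3:C, 4:C
edges: (0,1,1); (3,4,2)
branch 1 (rule r1):
nodes: 0:O, 2:C, 3:C, 4:C
edges: (0,2,1); (3,4,2)
branch 2 (rule r3):
nodes: 0:O, 1:O, 2:C, 3:C, 4:C
edges: (0,1,1); (3,1,1); (3,4,1)


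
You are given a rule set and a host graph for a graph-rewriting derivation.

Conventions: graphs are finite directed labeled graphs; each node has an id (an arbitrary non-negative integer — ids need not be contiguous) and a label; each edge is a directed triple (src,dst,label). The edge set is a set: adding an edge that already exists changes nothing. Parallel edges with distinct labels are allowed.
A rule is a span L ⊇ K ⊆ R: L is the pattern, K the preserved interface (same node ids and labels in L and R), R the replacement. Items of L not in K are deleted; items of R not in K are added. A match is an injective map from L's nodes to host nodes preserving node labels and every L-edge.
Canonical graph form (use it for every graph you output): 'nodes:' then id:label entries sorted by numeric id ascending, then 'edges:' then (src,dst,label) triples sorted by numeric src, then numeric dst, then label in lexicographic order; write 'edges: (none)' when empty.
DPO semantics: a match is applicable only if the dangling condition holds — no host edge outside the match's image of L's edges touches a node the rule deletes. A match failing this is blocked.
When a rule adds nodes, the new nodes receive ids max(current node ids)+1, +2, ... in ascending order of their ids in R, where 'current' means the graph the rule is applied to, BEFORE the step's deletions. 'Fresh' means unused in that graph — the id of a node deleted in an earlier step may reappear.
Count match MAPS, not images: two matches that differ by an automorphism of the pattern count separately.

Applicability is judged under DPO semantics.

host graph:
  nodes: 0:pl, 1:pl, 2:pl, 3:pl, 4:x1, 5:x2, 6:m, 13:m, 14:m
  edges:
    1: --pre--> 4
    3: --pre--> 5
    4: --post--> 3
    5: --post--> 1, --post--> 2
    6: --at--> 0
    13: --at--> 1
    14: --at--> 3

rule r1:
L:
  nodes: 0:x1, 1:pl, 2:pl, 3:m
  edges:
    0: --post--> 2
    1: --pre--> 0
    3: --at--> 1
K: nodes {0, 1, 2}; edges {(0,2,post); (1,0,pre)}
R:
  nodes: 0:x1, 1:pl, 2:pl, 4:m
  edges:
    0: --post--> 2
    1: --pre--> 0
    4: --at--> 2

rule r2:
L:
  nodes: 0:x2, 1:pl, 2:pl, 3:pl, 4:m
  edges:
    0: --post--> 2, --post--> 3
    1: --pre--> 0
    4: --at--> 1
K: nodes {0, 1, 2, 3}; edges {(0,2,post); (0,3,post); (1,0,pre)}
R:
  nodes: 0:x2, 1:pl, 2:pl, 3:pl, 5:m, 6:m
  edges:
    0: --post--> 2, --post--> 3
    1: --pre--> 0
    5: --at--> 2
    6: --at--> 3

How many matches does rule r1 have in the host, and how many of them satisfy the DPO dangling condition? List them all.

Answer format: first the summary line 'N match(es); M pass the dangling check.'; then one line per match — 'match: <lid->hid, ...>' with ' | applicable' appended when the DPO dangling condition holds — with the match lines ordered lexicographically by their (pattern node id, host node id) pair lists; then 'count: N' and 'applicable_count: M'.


1 match(es); 1 pass the dangling check.
match: 0->4, 1->1, 2->3, 3->13 | applicable
count: 1
applicable_count: 1


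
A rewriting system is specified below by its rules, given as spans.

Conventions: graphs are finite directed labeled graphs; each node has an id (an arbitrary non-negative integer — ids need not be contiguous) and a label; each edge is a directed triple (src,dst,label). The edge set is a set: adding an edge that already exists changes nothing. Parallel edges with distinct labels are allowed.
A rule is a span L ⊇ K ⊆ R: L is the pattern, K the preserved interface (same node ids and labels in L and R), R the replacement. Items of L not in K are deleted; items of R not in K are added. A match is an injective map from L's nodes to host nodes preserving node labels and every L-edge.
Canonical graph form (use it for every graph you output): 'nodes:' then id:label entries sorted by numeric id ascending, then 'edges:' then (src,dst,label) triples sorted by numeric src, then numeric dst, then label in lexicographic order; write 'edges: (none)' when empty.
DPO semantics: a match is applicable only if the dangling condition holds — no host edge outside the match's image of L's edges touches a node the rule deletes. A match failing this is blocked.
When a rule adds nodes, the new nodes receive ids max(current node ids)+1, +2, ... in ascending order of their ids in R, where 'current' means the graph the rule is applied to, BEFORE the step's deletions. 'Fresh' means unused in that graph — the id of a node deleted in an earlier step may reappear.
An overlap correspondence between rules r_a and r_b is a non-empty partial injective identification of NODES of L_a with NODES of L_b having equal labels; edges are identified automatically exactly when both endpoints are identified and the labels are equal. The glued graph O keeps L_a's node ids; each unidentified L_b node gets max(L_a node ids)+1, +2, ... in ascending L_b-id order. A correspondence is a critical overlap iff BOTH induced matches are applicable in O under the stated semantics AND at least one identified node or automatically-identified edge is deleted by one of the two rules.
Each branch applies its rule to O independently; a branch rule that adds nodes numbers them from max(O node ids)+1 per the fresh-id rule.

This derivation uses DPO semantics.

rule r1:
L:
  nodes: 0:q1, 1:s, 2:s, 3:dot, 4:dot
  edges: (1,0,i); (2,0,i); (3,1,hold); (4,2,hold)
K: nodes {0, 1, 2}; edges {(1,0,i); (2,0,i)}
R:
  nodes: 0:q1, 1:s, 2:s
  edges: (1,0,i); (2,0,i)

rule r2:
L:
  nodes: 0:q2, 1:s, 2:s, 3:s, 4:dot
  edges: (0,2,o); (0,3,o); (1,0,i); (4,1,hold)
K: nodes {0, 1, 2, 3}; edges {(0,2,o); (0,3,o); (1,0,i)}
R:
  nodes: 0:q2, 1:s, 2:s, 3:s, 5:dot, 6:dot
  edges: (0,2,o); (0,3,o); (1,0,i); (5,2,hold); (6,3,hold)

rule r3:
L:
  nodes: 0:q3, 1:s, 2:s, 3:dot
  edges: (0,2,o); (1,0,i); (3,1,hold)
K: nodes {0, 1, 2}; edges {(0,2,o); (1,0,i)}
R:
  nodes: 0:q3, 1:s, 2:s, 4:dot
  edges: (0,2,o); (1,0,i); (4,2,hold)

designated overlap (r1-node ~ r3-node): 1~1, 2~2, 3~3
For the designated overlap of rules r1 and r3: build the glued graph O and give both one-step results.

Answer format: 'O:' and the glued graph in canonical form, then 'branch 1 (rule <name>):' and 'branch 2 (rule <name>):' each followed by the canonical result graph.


O:
nodes: 0:q1, 1:s, 2:s, 3:dot, 4:dot, 5:q3
edges: (1,0,i); (1,5,i); (2,0,i); (3,1,hold); (4,2,hold); (5,2,o)
branch 1 (rule r1):
nodes: 0:q1, 1:s, 2:s, 5:q3
edges: (1,0,i); (1,5,i); (2,0,i); (5,2,o)
branch 2 (rule r3):
nodes: 0:q1, 1:s, 2:s, 4:dot, 5:q3, 6:dot
edges: (1,0,i); (1,5,i); (2,0,i); (4,2,hold); (5,2,o); (6,2,hold)


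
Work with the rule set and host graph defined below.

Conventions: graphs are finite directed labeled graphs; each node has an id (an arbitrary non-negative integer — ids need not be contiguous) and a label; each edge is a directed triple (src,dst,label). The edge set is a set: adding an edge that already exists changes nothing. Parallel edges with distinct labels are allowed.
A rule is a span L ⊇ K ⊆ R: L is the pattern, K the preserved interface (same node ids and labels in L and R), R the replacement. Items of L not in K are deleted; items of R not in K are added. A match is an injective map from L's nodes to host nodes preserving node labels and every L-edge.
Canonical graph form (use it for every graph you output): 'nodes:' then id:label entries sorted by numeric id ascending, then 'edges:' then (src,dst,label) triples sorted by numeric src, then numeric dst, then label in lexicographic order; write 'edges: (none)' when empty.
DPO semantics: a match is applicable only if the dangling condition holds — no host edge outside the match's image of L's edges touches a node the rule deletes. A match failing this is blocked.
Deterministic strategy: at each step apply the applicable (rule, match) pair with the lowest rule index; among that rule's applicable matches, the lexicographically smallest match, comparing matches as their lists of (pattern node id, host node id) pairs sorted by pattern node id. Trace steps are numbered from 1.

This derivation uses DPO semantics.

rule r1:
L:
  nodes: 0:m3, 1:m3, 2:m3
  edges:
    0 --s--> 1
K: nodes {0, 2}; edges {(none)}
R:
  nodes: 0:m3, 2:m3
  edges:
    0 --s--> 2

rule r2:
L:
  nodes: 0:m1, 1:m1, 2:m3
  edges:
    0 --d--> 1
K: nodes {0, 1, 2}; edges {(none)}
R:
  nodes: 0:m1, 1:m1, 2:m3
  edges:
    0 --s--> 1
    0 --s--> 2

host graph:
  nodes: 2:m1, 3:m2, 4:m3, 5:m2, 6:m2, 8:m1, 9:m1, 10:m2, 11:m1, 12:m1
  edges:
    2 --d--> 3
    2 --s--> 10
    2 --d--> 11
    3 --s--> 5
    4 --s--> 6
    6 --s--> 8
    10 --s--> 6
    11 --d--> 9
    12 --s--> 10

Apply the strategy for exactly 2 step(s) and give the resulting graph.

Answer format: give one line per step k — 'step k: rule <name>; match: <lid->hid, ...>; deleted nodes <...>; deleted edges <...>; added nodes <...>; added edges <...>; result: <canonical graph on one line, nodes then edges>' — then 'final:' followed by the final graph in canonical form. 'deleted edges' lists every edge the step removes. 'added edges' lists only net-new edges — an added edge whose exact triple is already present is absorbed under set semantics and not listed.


step 1: rule r2; match: 0->2, 1->11, 2->4; deleted nodes (none); deleted edges (2,11,d); added nodes (none); added edges (2,4,s); (2,11,s); result: nodes: 2:m1, 3:m2, 4:m3, 5:m2, 6:m2, 8:m1, 9:m1, 10:m2, 11:m1, 12:m1 edges: (2,3,d); (2,4,s); (2,10,s); (2,11,s); (3,5,s); (4,6,s); (6,8,s); (10,6,s); (11,9,d); (12,10,s)
step 2: rule r2; match: 0->11, 1->9, 2->4; deleted nodes (none); deleted edges (11,9,d); added nodes (none); added edges (11,4,s); (11,9,s); result: nodes: 2:m1, 3:m2, 4:m3, 5:m2, 6:m2, 8:m1, 9:m1, 10:m2, 11:m1, 12:m1 edges: (2,3,d); (2,4,s); (2,10,s); (2,11,s); (3,5,s); (4,6,s); (6,8,s); (10,6,s); (11,4,s); (11,9,s); (12,10,s)
final:
nodes: 2:m1, 3:m2, 4:m3, 5:m2, 6:m2, 8:m1, 9:m1, 10:m2, 11:m1, 12:m1
edges: (2,3,d); (2,4,s); (2,10,s); (2,11,s); (3,5,s); (4,6,s); (6,8,s); (10,6,s); (11,4,s); (11,9,s); (12,10,s)
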